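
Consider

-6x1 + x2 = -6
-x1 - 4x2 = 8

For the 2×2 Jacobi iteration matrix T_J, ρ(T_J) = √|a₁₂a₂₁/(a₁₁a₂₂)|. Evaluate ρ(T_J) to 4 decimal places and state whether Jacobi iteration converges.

0.2041

a₁₂a₂₁/(a₁₁a₂₂) = (1)·(-1) / ((-6)·(-4)) = -0.041667
ρ = √|-0.041667| = √0.041667 = 0.2041
ρ < 1, so Jacobi converges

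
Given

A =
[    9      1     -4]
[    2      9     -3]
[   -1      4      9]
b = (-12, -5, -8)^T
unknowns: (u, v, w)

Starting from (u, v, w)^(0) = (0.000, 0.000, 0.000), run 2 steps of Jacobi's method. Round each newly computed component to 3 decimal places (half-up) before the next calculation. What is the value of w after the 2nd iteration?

-0.790

Iteration 1:
  u = (-12 - (1)·0.000 - (-4)·0.000) / (9) = -1.333
  v = (-5 - (2)·0.000 - (-3)·0.000) / (9) = -0.556
  w = (-8 - (-1)·0.000 - (4)·0.000) / (9) = -0.889
Iteration 2:
  u = (-12 - (1)·-0.556 - (-4)·-0.889) / (9) = -1.667
  v = (-5 - (2)·-1.333 - (-3)·-0.889) / (9) = -0.556
  w = (-8 - (-1)·-1.333 - (4)·-0.556) / (9) = -0.790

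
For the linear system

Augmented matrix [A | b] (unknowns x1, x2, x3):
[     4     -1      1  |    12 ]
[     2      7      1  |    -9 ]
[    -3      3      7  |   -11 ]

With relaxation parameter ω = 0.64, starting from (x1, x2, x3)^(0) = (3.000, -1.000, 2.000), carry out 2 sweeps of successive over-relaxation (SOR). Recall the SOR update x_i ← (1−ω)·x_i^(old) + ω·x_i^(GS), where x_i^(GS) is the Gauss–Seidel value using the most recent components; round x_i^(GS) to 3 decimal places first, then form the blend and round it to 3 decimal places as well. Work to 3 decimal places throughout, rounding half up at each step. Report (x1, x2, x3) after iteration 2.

Iteration 1:
  x1: GS value = (12 - (-1)·-1.000 - (1)·2.000) / (4) = 2.250;  x1 ← (1−ω)·3.000 + ω·2.250 = 2.520
  x2: GS value = (-9 - (2)·2.520 - (1)·2.000) / (7) = -2.291;  x2 ← (1−ω)·-1.000 + ω·-2.291 = -1.826
  x3: GS value = (-11 - (-3)·2.520 - (3)·-1.826) / (7) = 0.291;  x3 ← (1−ω)·2.000 + ω·0.291 = 0.906
Iteration 2:
  x1: GS value = (12 - (-1)·-1.826 - (1)·0.906) / (4) = 2.317;  x1 ← (1−ω)·2.520 + ω·2.317 = 2.390
  x2: GS value = (-9 - (2)·2.390 - (1)·0.906) / (7) = -2.098;  x2 ← (1−ω)·-1.826 + ω·-2.098 = -2.000
  x3: GS value = (-11 - (-3)·2.390 - (3)·-2.000) / (7) = 0.310;  x3 ← (1−ω)·0.906 + ω·0.310 = 0.525

(2.390, -2.000, 0.525)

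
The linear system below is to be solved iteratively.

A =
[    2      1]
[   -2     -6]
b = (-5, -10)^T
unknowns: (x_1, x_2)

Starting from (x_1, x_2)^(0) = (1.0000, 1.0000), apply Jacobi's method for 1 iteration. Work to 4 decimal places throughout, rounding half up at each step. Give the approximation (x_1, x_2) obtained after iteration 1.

(-3.0000, 1.3333)

Iteration 1:
  x_1 = (-5 - (1)·1.0000) / (2) = -3.0000
  x_2 = (-10 - (-2)·1.0000) / (-6) = 1.3333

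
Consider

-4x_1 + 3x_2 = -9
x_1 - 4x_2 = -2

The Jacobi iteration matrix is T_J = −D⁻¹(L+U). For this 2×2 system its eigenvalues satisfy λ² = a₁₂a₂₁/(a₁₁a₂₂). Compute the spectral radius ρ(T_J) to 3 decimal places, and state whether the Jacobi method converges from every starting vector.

0.433

a₁₂a₂₁/(a₁₁a₂₂) = (3)·(1) / ((-4)·(-4)) = 0.187500
ρ = √|0.187500| = √0.187500 = 0.433
ρ < 1, so Jacobi converges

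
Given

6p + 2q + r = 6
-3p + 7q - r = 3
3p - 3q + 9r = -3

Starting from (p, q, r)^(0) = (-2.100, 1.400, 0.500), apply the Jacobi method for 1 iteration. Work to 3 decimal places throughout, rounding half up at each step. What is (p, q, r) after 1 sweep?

(0.450, -0.400, 0.833)

Iteration 1:
  p = (6 - (2)·1.400 - (1)·0.500) / (6) = 0.450
  q = (3 - (-3)·-2.100 - (-1)·0.500) / (7) = -0.400
  r = (-3 - (3)·-2.100 - (-3)·1.400) / (9) = 0.833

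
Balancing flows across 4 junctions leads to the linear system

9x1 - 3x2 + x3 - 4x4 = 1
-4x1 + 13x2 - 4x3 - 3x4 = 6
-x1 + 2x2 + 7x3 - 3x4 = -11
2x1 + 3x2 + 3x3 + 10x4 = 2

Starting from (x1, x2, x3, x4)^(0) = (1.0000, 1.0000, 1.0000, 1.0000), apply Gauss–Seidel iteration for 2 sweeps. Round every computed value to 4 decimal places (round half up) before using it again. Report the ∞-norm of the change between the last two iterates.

0.9630

Iteration 1:
  x1 = (1 - (-3)·1.0000 - (1)·1.0000 - (-4)·1.0000) / (9) = 0.7778
  x2 = (6 - (-4)·0.7778 - (-4)·1.0000 - (-3)·1.0000) / (13) = 1.2393
  x3 = (-11 - (-1)·0.7778 - (2)·1.2393 - (-3)·1.0000) / (7) = -1.3858
  x4 = (2 - (2)·0.7778 - (3)·1.2393 - (3)·-1.3858) / (10) = 0.0884
Iteration 2:
  x1 = (1 - (-3)·1.2393 - (1)·-1.3858 - (-4)·0.0884) / (9) = 0.7175
  x2 = (6 - (-4)·0.7175 - (-4)·-1.3858 - (-3)·0.0884) / (13) = 0.2763
  x3 = (-11 - (-1)·0.7175 - (2)·0.2763 - (-3)·0.0884) / (7) = -1.5100
  x4 = (2 - (2)·0.7175 - (3)·0.2763 - (3)·-1.5100) / (10) = 0.4266
Change: (-0.0603, -0.9630, -0.1242, 0.3382) → max |·| = 0.9630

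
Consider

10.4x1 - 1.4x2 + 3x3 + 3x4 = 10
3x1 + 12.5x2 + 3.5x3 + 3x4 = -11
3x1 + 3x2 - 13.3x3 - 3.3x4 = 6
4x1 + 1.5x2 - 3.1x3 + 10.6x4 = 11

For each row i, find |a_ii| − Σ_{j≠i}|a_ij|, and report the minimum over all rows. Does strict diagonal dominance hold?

2

row 1: |10.4| − (1.4+3+3) = 3
row 2: |12.5| − (3+3.5+3) = 3
row 3: |-13.3| − (3+3+3.3) = 4
row 4: |10.6| − (4+1.5+3.1) = 2
minimum over rows = 2 → strictly diagonally dominant (convergence guaranteed)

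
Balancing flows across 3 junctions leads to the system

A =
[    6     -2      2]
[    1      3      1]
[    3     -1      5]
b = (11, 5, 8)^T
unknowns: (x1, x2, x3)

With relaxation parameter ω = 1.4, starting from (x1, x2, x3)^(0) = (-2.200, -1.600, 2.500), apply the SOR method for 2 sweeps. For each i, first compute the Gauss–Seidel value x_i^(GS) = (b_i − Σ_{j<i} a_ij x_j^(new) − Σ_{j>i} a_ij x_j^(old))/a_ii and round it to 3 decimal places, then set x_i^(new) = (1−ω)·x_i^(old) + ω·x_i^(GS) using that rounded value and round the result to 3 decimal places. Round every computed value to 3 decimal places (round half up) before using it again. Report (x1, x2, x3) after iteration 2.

(2.342, 0.684, 0.362)

Iteration 1:
  x1: GS value = (11 - (-2)·-1.600 - (2)·2.500) / (6) = 0.467;  x1 ← (1−ω)·-2.200 + ω·0.467 = 1.534
  x2: GS value = (5 - (1)·1.534 - (1)·2.500) / (3) = 0.322;  x2 ← (1−ω)·-1.600 + ω·0.322 = 1.091
  x3: GS value = (8 - (3)·1.534 - (-1)·1.091) / (5) = 0.898;  x3 ← (1−ω)·2.500 + ω·0.898 = 0.257
Iteration 2:
  x1: GS value = (11 - (-2)·1.091 - (2)·0.257) / (6) = 2.111;  x1 ← (1−ω)·1.534 + ω·2.111 = 2.342
  x2: GS value = (5 - (1)·2.342 - (1)·0.257) / (3) = 0.800;  x2 ← (1−ω)·1.091 + ω·0.800 = 0.684
  x3: GS value = (8 - (3)·2.342 - (-1)·0.684) / (5) = 0.332;  x3 ← (1−ω)·0.257 + ω·0.332 = 0.362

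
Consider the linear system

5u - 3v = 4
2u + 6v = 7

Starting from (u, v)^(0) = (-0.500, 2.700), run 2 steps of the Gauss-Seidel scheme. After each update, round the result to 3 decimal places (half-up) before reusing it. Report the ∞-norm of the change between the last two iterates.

Iteration 1:
  u = (4 - (-3)·2.700) / (5) = 2.420
  v = (7 - (2)·2.420) / (6) = 0.360
Iteration 2:
  u = (4 - (-3)·0.360) / (5) = 1.016
  v = (7 - (2)·1.016) / (6) = 0.828
Change: (-1.404, 0.468) → max |·| = 1.404

1.404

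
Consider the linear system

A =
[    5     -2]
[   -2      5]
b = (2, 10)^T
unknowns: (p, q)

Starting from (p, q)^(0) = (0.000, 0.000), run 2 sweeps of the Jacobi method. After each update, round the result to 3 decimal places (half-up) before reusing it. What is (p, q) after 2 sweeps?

Iteration 1:
  p = (2 - (-2)·0.000) / (5) = 0.400
  q = (10 - (-2)·0.000) / (5) = 2.000
Iteration 2:
  p = (2 - (-2)·2.000) / (5) = 1.200
  q = (10 - (-2)·0.400) / (5) = 2.160

(1.200, 2.160)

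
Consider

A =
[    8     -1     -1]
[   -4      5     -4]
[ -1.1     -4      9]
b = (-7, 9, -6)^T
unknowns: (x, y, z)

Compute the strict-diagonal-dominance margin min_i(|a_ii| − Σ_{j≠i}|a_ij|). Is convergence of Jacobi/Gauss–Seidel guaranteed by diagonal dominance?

row 1: |8| − (1+1) = 6
row 2: |5| − (4+4) = -3
row 3: |9| − (1.1+4) = 3.9
minimum over rows = -3 → not strictly diagonally dominant

-3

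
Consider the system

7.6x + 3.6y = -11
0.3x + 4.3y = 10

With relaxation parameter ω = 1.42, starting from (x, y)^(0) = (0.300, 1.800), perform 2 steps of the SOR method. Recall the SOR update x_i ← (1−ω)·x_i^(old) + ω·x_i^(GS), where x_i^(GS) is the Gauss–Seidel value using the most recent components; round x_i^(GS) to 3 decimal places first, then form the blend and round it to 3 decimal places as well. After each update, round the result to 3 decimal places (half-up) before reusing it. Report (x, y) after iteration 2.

Iteration 1:
  x: GS value = (-11 - (3.6)·1.800) / (7.6) = -2.300;  x ← (1−ω)·0.300 + ω·-2.300 = -3.392
  y: GS value = (10 - (0.3)·-3.392) / (4.3) = 2.562;  y ← (1−ω)·1.800 + ω·2.562 = 2.882
Iteration 2:
  x: GS value = (-11 - (3.6)·2.882) / (7.6) = -2.813;  x ← (1−ω)·-3.392 + ω·-2.813 = -2.570
  y: GS value = (10 - (0.3)·-2.570) / (4.3) = 2.505;  y ← (1−ω)·2.882 + ω·2.505 = 2.347

(-2.570, 2.347)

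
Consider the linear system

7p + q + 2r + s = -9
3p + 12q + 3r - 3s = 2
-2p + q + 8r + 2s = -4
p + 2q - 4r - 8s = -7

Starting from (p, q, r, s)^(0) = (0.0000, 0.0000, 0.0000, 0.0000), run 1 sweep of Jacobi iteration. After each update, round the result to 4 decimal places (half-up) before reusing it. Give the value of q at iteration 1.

0.1667

Iteration 1:
  p = (-9 - (1)·0.0000 - (2)·0.0000 - (1)·0.0000) / (7) = -1.2857
  q = (2 - (3)·0.0000 - (3)·0.0000 - (-3)·0.0000) / (12) = 0.1667
  r = (-4 - (-2)·0.0000 - (1)·0.0000 - (2)·0.0000) / (8) = -0.5000
  s = (-7 - (1)·0.0000 - (2)·0.0000 - (-4)·0.0000) / (-8) = 0.8750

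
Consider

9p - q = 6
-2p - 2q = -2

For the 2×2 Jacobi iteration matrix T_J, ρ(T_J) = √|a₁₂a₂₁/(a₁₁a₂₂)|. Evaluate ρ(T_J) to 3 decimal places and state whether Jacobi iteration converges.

a₁₂a₂₁/(a₁₁a₂₂) = (-1)·(-2) / ((9)·(-2)) = -0.111111
ρ = √|-0.111111| = √0.111111 = 0.333
ρ < 1, so Jacobi converges

0.333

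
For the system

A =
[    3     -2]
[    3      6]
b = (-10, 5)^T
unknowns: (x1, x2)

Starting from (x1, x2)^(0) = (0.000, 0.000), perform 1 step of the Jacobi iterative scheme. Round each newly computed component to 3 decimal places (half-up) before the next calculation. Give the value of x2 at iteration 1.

Iteration 1:
  x1 = (-10 - (-2)·0.000) / (3) = -3.333
  x2 = (5 - (3)·0.000) / (6) = 0.833

0.833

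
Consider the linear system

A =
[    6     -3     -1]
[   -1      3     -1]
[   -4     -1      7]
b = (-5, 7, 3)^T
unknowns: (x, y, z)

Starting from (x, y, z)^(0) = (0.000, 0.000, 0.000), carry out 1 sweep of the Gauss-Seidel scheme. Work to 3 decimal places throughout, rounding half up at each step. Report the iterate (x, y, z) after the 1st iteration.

(-0.833, 2.056, 0.246)

Iteration 1:
  x = (-5 - (-3)·0.000 - (-1)·0.000) / (6) = -0.833
  y = (7 - (-1)·-0.833 - (-1)·0.000) / (3) = 2.056
  z = (3 - (-4)·-0.833 - (-1)·2.056) / (7) = 0.246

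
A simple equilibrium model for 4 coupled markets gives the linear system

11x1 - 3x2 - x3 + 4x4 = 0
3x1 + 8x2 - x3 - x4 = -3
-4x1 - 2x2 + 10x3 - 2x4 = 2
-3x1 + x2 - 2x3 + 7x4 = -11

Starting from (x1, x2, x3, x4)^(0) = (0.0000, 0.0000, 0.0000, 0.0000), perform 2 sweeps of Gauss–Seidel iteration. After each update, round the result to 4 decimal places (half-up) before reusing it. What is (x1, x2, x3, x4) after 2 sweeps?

Iteration 1:
  x1 = (0 - (-3)·0.0000 - (-1)·0.0000 - (4)·0.0000) / (11) = 0.0000
  x2 = (-3 - (3)·0.0000 - (-1)·0.0000 - (-1)·0.0000) / (8) = -0.3750
  x3 = (2 - (-4)·0.0000 - (-2)·-0.3750 - (-2)·0.0000) / (10) = 0.1250
  x4 = (-11 - (-3)·0.0000 - (1)·-0.3750 - (-2)·0.1250) / (7) = -1.4821
Iteration 2:
  x1 = (0 - (-3)·-0.3750 - (-1)·0.1250 - (4)·-1.4821) / (11) = 0.4480
  x2 = (-3 - (3)·0.4480 - (-1)·0.1250 - (-1)·-1.4821) / (8) = -0.7126
  x3 = (2 - (-4)·0.4480 - (-2)·-0.7126 - (-2)·-1.4821) / (10) = -0.0597
  x4 = (-11 - (-3)·0.4480 - (1)·-0.7126 - (-2)·-0.0597) / (7) = -1.2947

(0.4480, -0.7126, -0.0597, -1.2947)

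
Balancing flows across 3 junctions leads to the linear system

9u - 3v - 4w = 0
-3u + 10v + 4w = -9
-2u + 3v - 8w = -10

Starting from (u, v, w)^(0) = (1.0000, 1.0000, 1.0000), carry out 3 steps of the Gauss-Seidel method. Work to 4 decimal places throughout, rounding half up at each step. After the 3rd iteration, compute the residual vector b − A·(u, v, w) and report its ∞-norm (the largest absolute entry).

Iteration 1:
  u = (0 - (-3)·1.0000 - (-4)·1.0000) / (9) = 0.7778
  v = (-9 - (-3)·0.7778 - (4)·1.0000) / (10) = -1.0667
  w = (-10 - (-2)·0.7778 - (3)·-1.0667) / (-8) = 0.6555
Iteration 2:
  u = (0 - (-3)·-1.0667 - (-4)·0.6555) / (9) = -0.0642
  v = (-9 - (-3)·-0.0642 - (4)·0.6555) / (10) = -1.1815
  w = (-10 - (-2)·-0.0642 - (3)·-1.1815) / (-8) = 0.8230
Iteration 3:
  u = (0 - (-3)·-1.1815 - (-4)·0.8230) / (9) = -0.0281
  v = (-9 - (-3)·-0.0281 - (4)·0.8230) / (10) = -1.2376
  w = (-10 - (-2)·-0.0281 - (3)·-1.2376) / (-8) = 0.7929
Residual b − A·x = (-0.2883, 0.1201, -0.0002); ∞-norm = 0.2883

0.2883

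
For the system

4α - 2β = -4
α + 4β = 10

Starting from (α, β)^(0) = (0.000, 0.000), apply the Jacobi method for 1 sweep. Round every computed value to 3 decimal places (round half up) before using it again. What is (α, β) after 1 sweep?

Iteration 1:
  α = (-4 - (-2)·0.000) / (4) = -1.000
  β = (10 - (1)·0.000) / (4) = 2.500

(-1.000, 2.500)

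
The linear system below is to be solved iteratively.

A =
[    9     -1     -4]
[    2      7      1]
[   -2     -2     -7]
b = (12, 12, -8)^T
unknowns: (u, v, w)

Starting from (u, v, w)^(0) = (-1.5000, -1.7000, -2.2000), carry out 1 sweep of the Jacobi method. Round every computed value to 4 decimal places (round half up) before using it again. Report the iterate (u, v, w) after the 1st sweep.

Iteration 1:
  u = (12 - (-1)·-1.7000 - (-4)·-2.2000) / (9) = 0.1667
  v = (12 - (2)·-1.5000 - (1)·-2.2000) / (7) = 2.4571
  w = (-8 - (-2)·-1.5000 - (-2)·-1.7000) / (-7) = 2.0571

(0.1667, 2.4571, 2.0571)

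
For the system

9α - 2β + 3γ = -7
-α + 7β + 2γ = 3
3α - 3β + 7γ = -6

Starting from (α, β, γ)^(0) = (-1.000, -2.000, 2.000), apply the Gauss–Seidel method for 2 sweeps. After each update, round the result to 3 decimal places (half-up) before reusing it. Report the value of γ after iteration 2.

Iteration 1:
  α = (-7 - (-2)·-2.000 - (3)·2.000) / (9) = -1.889
  β = (3 - (-1)·-1.889 - (2)·2.000) / (7) = -0.413
  γ = (-6 - (3)·-1.889 - (-3)·-0.413) / (7) = -0.225
Iteration 2:
  α = (-7 - (-2)·-0.413 - (3)·-0.225) / (9) = -0.795
  β = (3 - (-1)·-0.795 - (2)·-0.225) / (7) = 0.379
  γ = (-6 - (3)·-0.795 - (-3)·0.379) / (7) = -0.354

-0.354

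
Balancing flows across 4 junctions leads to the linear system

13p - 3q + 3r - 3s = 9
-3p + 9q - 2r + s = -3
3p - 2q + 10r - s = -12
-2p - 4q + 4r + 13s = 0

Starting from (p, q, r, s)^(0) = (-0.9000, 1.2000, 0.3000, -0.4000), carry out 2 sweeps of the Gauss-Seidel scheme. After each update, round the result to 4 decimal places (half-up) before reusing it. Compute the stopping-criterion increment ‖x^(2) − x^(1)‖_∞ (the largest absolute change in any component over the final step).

0.3802

Iteration 1:
  p = (9 - (-3)·1.2000 - (3)·0.3000 - (-3)·-0.4000) / (13) = 0.8077
  q = (-3 - (-3)·0.8077 - (-2)·0.3000 - (1)·-0.4000) / (9) = 0.0470
  r = (-12 - (3)·0.8077 - (-2)·0.0470 - (-1)·-0.4000) / (10) = -1.4729
  s = (0 - (-2)·0.8077 - (-4)·0.0470 - (4)·-1.4729) / (13) = 0.5919
Iteration 2:
  p = (9 - (-3)·0.0470 - (3)·-1.4729 - (-3)·0.5919) / (13) = 1.1796
  q = (-3 - (-3)·1.1796 - (-2)·-1.4729 - (1)·0.5919) / (9) = -0.3332
  r = (-12 - (3)·1.1796 - (-2)·-0.3332 - (-1)·0.5919) / (10) = -1.5613
  s = (0 - (-2)·1.1796 - (-4)·-0.3332 - (4)·-1.5613) / (13) = 0.5594
Change: (0.3719, -0.3802, -0.0884, -0.0325) → max |·| = 0.3802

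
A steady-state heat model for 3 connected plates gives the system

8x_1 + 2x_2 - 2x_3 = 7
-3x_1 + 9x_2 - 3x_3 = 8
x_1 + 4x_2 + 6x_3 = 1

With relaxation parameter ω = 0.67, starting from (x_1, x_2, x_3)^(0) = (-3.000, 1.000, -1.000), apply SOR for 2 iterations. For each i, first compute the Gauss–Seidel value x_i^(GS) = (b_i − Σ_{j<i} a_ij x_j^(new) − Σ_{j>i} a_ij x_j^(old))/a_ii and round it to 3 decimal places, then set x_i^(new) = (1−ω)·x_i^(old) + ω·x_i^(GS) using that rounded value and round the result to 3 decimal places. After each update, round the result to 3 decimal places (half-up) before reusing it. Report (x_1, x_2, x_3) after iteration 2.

Iteration 1:
  x_1: GS value = (7 - (2)·1.000 - (-2)·-1.000) / (8) = 0.375;  x_1 ← (1−ω)·-3.000 + ω·0.375 = -0.739
  x_2: GS value = (8 - (-3)·-0.739 - (-3)·-1.000) / (9) = 0.309;  x_2 ← (1−ω)·1.000 + ω·0.309 = 0.537
  x_3: GS value = (1 - (1)·-0.739 - (4)·0.537) / (6) = -0.068;  x_3 ← (1−ω)·-1.000 + ω·-0.068 = -0.376
Iteration 2:
  x_1: GS value = (7 - (2)·0.537 - (-2)·-0.376) / (8) = 0.647;  x_1 ← (1−ω)·-0.739 + ω·0.647 = 0.190
  x_2: GS value = (8 - (-3)·0.190 - (-3)·-0.376) / (9) = 0.827;  x_2 ← (1−ω)·0.537 + ω·0.827 = 0.731
  x_3: GS value = (1 - (1)·0.190 - (4)·0.731) / (6) = -0.352;  x_3 ← (1−ω)·-0.376 + ω·-0.352 = -0.360

(0.190, 0.731, -0.360)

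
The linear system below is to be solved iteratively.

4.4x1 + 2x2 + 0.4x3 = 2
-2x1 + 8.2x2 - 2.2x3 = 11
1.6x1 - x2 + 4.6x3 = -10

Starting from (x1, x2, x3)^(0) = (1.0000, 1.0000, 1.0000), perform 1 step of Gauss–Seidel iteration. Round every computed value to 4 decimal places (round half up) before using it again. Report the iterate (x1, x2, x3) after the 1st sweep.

Iteration 1:
  x1 = (2 - (2)·1.0000 - (0.4)·1.0000) / (4.4) = -0.0909
  x2 = (11 - (-2)·-0.0909 - (-2.2)·1.0000) / (8.2) = 1.5876
  x3 = (-10 - (1.6)·-0.0909 - (-1)·1.5876) / (4.6) = -1.7972

(-0.0909, 1.5876, -1.7972)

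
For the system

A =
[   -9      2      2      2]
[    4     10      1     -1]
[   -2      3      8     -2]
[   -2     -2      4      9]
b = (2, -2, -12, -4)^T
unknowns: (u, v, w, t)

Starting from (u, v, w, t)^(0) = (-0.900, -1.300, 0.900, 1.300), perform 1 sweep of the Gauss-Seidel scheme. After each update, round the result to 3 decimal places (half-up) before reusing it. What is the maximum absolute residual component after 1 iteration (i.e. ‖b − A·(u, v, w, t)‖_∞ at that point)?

4.318

Iteration 1:
  u = (2 - (2)·-1.300 - (2)·0.900 - (2)·1.300) / (-9) = -0.022
  v = (-2 - (4)·-0.022 - (1)·0.900 - (-1)·1.300) / (10) = -0.151
  w = (-12 - (-2)·-0.022 - (3)·-0.151 - (-2)·1.300) / (8) = -1.124
  t = (-4 - (-2)·-0.022 - (-2)·-0.151 - (4)·-1.124) / (9) = 0.017
Residual b − A·x = (4.318, 0.739, -2.565, -0.003); ∞-norm = 4.318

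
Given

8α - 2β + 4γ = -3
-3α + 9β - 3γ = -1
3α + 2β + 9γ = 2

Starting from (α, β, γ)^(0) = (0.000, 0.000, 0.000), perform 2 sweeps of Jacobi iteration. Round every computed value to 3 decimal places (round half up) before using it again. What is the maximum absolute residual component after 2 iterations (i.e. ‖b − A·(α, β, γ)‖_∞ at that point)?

Iteration 1:
  α = (-3 - (-2)·0.000 - (4)·0.000) / (8) = -0.375
  β = (-1 - (-3)·0.000 - (-3)·0.000) / (9) = -0.111
  γ = (2 - (3)·0.000 - (2)·0.000) / (9) = 0.222
Iteration 2:
  α = (-3 - (-2)·-0.111 - (4)·0.222) / (8) = -0.514
  β = (-1 - (-3)·-0.375 - (-3)·0.222) / (9) = -0.162
  γ = (2 - (3)·-0.375 - (2)·-0.111) / (9) = 0.372
Residual b − A·x = (-0.700, 0.032, 0.518); ∞-norm = 0.700

0.700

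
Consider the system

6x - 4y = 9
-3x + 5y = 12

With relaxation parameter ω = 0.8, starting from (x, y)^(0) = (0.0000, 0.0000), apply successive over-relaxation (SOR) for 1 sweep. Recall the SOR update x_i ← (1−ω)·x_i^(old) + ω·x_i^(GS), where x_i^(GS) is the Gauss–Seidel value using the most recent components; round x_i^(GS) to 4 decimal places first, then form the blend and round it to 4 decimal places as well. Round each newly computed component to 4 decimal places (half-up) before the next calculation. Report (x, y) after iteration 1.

Iteration 1:
  x: GS value = (9 - (-4)·0.0000) / (6) = 1.5000;  x ← (1−ω)·0.0000 + ω·1.5000 = 1.2000
  y: GS value = (12 - (-3)·1.2000) / (5) = 3.1200;  y ← (1−ω)·0.0000 + ω·3.1200 = 2.4960

(1.2000, 2.4960)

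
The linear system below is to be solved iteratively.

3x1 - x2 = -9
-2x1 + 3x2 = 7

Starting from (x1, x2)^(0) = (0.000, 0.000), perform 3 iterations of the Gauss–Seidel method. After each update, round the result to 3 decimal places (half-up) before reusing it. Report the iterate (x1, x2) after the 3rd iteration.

Iteration 1:
  x1 = (-9 - (-1)·0.000) / (3) = -3.000
  x2 = (7 - (-2)·-3.000) / (3) = 0.333
Iteration 2:
  x1 = (-9 - (-1)·0.333) / (3) = -2.889
  x2 = (7 - (-2)·-2.889) / (3) = 0.407
Iteration 3:
  x1 = (-9 - (-1)·0.407) / (3) = -2.864
  x2 = (7 - (-2)·-2.864) / (3) = 0.424

(-2.864, 0.424)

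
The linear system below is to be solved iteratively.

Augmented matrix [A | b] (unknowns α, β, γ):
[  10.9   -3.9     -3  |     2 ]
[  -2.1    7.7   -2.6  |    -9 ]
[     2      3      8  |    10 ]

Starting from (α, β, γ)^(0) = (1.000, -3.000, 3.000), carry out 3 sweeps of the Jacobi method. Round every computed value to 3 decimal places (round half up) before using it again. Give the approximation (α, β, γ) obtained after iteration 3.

Iteration 1:
  α = (2 - (-3.9)·-3.000 - (-3)·3.000) / (10.9) = -0.064
  β = (-9 - (-2.1)·1.000 - (-2.6)·3.000) / (7.7) = 0.117
  γ = (10 - (2)·1.000 - (3)·-3.000) / (8) = 2.125
Iteration 2:
  α = (2 - (-3.9)·0.117 - (-3)·2.125) / (10.9) = 0.810
  β = (-9 - (-2.1)·-0.064 - (-2.6)·2.125) / (7.7) = -0.469
  γ = (10 - (2)·-0.064 - (3)·0.117) / (8) = 1.222
Iteration 3:
  α = (2 - (-3.9)·-0.469 - (-3)·1.222) / (10.9) = 0.352
  β = (-9 - (-2.1)·0.810 - (-2.6)·1.222) / (7.7) = -0.535
  γ = (10 - (2)·0.810 - (3)·-0.469) / (8) = 1.223

(0.352, -0.535, 1.223)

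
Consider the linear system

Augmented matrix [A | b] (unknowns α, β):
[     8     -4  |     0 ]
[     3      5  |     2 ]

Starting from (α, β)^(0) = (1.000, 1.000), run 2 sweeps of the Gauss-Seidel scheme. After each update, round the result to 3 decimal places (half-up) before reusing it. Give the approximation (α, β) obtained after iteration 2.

(0.050, 0.370)

Iteration 1:
  α = (0 - (-4)·1.000) / (8) = 0.500
  β = (2 - (3)·0.500) / (5) = 0.100
Iteration 2:
  α = (0 - (-4)·0.100) / (8) = 0.050
  β = (2 - (3)·0.050) / (5) = 0.370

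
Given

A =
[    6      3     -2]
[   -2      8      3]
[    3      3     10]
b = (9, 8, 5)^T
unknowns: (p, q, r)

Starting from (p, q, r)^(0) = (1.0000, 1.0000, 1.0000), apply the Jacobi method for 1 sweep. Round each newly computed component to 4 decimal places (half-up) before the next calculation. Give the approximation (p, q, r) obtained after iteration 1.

Iteration 1:
  p = (9 - (3)·1.0000 - (-2)·1.0000) / (6) = 1.3333
  q = (8 - (-2)·1.0000 - (3)·1.0000) / (8) = 0.8750
  r = (5 - (3)·1.0000 - (3)·1.0000) / (10) = -0.1000

(1.3333, 0.8750, -0.1000)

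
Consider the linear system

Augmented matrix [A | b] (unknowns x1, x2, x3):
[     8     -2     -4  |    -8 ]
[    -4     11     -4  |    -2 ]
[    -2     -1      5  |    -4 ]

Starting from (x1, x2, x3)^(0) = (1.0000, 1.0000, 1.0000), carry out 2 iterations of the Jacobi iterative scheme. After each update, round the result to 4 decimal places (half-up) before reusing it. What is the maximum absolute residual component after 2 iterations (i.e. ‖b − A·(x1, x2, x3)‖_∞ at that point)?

5.2175

Iteration 1:
  x1 = (-8 - (-2)·1.0000 - (-4)·1.0000) / (8) = -0.2500
  x2 = (-2 - (-4)·1.0000 - (-4)·1.0000) / (11) = 0.5455
  x3 = (-4 - (-2)·1.0000 - (-1)·1.0000) / (5) = -0.2000
Iteration 2:
  x1 = (-8 - (-2)·0.5455 - (-4)·-0.2000) / (8) = -0.9636
  x2 = (-2 - (-4)·-0.2500 - (-4)·-0.2000) / (11) = -0.3455
  x3 = (-4 - (-2)·-0.2500 - (-1)·0.5455) / (5) = -0.7909
Residual b − A·x = (-4.1458, -5.2175, -2.3182); ∞-norm = 5.2175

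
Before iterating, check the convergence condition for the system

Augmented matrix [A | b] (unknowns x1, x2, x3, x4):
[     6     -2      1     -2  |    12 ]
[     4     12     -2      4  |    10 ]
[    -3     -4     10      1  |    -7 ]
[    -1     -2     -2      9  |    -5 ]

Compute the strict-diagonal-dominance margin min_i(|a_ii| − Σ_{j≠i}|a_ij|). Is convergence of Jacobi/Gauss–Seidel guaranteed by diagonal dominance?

row 1: |6| − (2+1+2) = 1
row 2: |12| − (4+2+4) = 2
row 3: |10| − (3+4+1) = 2
row 4: |9| − (1+2+2) = 4
minimum over rows = 1 → strictly diagonally dominant (convergence guaranteed)

1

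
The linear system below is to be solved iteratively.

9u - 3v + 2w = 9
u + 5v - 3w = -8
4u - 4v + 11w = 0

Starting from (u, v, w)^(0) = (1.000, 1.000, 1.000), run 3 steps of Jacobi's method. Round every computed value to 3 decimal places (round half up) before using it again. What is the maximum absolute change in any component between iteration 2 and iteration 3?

Iteration 1:
  u = (9 - (-3)·1.000 - (2)·1.000) / (9) = 1.111
  v = (-8 - (1)·1.000 - (-3)·1.000) / (5) = -1.200
  w = (0 - (4)·1.000 - (-4)·1.000) / (11) = 0.000
Iteration 2:
  u = (9 - (-3)·-1.200 - (2)·0.000) / (9) = 0.600
  v = (-8 - (1)·1.111 - (-3)·0.000) / (5) = -1.822
  w = (0 - (4)·1.111 - (-4)·-1.200) / (11) = -0.840
Iteration 3:
  u = (9 - (-3)·-1.822 - (2)·-0.840) / (9) = 0.579
  v = (-8 - (1)·0.600 - (-3)·-0.840) / (5) = -2.224
  w = (0 - (4)·0.600 - (-4)·-1.822) / (11) = -0.881
Change: (-0.021, -0.402, -0.041) → max |·| = 0.402

0.402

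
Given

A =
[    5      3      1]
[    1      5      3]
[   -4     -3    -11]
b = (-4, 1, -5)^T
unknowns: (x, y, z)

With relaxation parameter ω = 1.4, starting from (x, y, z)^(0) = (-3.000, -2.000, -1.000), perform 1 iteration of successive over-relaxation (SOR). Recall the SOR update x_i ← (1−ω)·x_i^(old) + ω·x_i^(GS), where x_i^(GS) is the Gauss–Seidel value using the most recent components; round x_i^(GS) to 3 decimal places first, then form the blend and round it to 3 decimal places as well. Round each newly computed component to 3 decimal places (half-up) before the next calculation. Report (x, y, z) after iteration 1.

Iteration 1:
  x: GS value = (-4 - (3)·-2.000 - (1)·-1.000) / (5) = 0.600;  x ← (1−ω)·-3.000 + ω·0.600 = 2.040
  y: GS value = (1 - (1)·2.040 - (3)·-1.000) / (5) = 0.392;  y ← (1−ω)·-2.000 + ω·0.392 = 1.349
  z: GS value = (-5 - (-4)·2.040 - (-3)·1.349) / (-11) = -0.655;  z ← (1−ω)·-1.000 + ω·-0.655 = -0.517

(2.040, 1.349, -0.517)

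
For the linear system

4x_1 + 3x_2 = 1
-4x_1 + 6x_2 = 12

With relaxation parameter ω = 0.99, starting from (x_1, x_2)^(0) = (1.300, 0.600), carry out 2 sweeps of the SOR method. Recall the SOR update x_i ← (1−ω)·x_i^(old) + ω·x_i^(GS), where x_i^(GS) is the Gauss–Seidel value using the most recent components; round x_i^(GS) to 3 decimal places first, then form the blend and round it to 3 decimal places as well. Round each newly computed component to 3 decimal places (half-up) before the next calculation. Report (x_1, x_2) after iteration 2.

(-1.138, 1.247)

Iteration 1:
  x_1: GS value = (1 - (3)·0.600) / (4) = -0.200;  x_1 ← (1−ω)·1.300 + ω·-0.200 = -0.185
  x_2: GS value = (12 - (-4)·-0.185) / (6) = 1.877;  x_2 ← (1−ω)·0.600 + ω·1.877 = 1.864
Iteration 2:
  x_1: GS value = (1 - (3)·1.864) / (4) = -1.148;  x_1 ← (1−ω)·-0.185 + ω·-1.148 = -1.138
  x_2: GS value = (12 - (-4)·-1.138) / (6) = 1.241;  x_2 ← (1−ω)·1.864 + ω·1.241 = 1.247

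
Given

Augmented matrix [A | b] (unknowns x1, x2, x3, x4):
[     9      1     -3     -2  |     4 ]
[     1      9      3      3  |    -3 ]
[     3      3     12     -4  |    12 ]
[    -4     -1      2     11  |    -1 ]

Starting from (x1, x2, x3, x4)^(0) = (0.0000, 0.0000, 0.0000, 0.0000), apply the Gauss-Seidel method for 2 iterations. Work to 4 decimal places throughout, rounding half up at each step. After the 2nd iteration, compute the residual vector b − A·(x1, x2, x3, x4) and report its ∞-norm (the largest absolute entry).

0.4153

Iteration 1:
  x1 = (4 - (1)·0.0000 - (-3)·0.0000 - (-2)·0.0000) / (9) = 0.4444
  x2 = (-3 - (1)·0.4444 - (3)·0.0000 - (3)·0.0000) / (9) = -0.3827
  x3 = (12 - (3)·0.4444 - (3)·-0.3827 - (-4)·0.0000) / (12) = 0.9846
  x4 = (-1 - (-4)·0.4444 - (-1)·-0.3827 - (2)·0.9846) / (11) = -0.1431
Iteration 2:
  x1 = (4 - (1)·-0.3827 - (-3)·0.9846 - (-2)·-0.1431) / (9) = 0.7834
  x2 = (-3 - (1)·0.7834 - (3)·0.9846 - (3)·-0.1431) / (9) = -0.7009
  x3 = (12 - (3)·0.7834 - (3)·-0.7009 - (-4)·-0.1431) / (12) = 0.9317
  x4 = (-1 - (-4)·0.7834 - (-1)·-0.7009 - (2)·0.9317) / (11) = -0.0392
Residual b − A·x = (0.3670, -0.1528, 0.4153, 0.0005); ∞-norm = 0.4153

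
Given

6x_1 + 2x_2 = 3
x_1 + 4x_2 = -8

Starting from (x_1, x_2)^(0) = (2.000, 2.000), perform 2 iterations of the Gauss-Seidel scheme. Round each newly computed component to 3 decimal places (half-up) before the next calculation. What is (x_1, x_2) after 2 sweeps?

(1.153, -2.288)

Iteration 1:
  x_1 = (3 - (2)·2.000) / (6) = -0.167
  x_2 = (-8 - (1)·-0.167) / (4) = -1.958
Iteration 2:
  x_1 = (3 - (2)·-1.958) / (6) = 1.153
  x_2 = (-8 - (1)·1.153) / (4) = -2.288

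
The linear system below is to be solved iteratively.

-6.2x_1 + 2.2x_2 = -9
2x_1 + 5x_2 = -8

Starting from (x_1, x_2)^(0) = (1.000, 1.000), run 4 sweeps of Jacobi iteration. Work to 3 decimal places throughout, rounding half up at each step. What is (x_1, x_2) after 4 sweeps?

(0.778, -1.851)

Iteration 1:
  x_1 = (-9 - (2.2)·1.000) / (-6.2) = 1.806
  x_2 = (-8 - (2)·1.000) / (5) = -2.000
Iteration 2:
  x_1 = (-9 - (2.2)·-2.000) / (-6.2) = 0.742
  x_2 = (-8 - (2)·1.806) / (5) = -2.322
Iteration 3:
  x_1 = (-9 - (2.2)·-2.322) / (-6.2) = 0.628
  x_2 = (-8 - (2)·0.742) / (5) = -1.897
Iteration 4:
  x_1 = (-9 - (2.2)·-1.897) / (-6.2) = 0.778
  x_2 = (-8 - (2)·0.628) / (5) = -1.851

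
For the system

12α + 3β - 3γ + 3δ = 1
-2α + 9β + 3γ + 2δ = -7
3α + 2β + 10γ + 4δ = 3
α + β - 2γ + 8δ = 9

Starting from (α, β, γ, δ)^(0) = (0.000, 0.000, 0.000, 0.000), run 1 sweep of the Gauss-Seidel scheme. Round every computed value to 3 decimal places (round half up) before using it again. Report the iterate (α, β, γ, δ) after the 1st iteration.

(0.083, -0.759, 0.427, 1.316)

Iteration 1:
  α = (1 - (3)·0.000 - (-3)·0.000 - (3)·0.000) / (12) = 0.083
  β = (-7 - (-2)·0.083 - (3)·0.000 - (2)·0.000) / (9) = -0.759
  γ = (3 - (3)·0.083 - (2)·-0.759 - (4)·0.000) / (10) = 0.427
  δ = (9 - (1)·0.083 - (1)·-0.759 - (-2)·0.427) / (8) = 1.316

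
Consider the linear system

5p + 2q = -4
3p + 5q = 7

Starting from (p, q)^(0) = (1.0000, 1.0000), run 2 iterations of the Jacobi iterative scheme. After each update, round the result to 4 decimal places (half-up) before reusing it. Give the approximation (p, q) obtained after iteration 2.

(-1.1200, 2.1200)

Iteration 1:
  p = (-4 - (2)·1.0000) / (5) = -1.2000
  q = (7 - (3)·1.0000) / (5) = 0.8000
Iteration 2:
  p = (-4 - (2)·0.8000) / (5) = -1.1200
  q = (7 - (3)·-1.2000) / (5) = 2.1200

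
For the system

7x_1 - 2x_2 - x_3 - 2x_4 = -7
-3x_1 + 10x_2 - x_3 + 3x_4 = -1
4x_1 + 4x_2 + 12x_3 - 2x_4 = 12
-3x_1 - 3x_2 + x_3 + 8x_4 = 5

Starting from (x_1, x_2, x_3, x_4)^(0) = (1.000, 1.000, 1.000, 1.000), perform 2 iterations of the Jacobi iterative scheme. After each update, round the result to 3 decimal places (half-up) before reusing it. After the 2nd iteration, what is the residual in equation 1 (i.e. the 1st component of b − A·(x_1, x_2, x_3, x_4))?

Iteration 1:
  x_1 = (-7 - (-2)·1.000 - (-1)·1.000 - (-2)·1.000) / (7) = -0.286
  x_2 = (-1 - (-3)·1.000 - (-1)·1.000 - (3)·1.000) / (10) = 0.000
  x_3 = (12 - (4)·1.000 - (4)·1.000 - (-2)·1.000) / (12) = 0.500
  x_4 = (5 - (-3)·1.000 - (-3)·1.000 - (1)·1.000) / (8) = 1.250
Iteration 2:
  x_1 = (-7 - (-2)·0.000 - (-1)·0.500 - (-2)·1.250) / (7) = -0.571
  x_2 = (-1 - (-3)·-0.286 - (-1)·0.500 - (3)·1.250) / (10) = -0.511
  x_3 = (12 - (4)·-0.286 - (4)·0.000 - (-2)·1.250) / (12) = 1.304
  x_4 = (5 - (-3)·-0.286 - (-3)·0.000 - (1)·0.500) / (8) = 0.455
Residual b − A·x = (-1.811, 2.336, 1.590, -3.190)

-1.811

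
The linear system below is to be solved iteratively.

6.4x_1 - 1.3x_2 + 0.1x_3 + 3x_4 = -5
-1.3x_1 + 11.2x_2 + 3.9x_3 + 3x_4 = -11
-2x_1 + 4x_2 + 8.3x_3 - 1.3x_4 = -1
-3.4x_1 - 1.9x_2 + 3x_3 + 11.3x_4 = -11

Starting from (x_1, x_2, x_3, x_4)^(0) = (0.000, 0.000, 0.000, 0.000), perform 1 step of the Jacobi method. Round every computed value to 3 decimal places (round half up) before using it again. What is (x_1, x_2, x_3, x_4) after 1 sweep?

(-0.781, -0.982, -0.120, -0.973)

Iteration 1:
  x_1 = (-5 - (-1.3)·0.000 - (0.1)·0.000 - (3)·0.000) / (6.4) = -0.781
  x_2 = (-11 - (-1.3)·0.000 - (3.9)·0.000 - (3)·0.000) / (11.2) = -0.982
  x_3 = (-1 - (-2)·0.000 - (4)·0.000 - (-1.3)·0.000) / (8.3) = -0.120
  x_4 = (-11 - (-3.4)·0.000 - (-1.9)·0.000 - (3)·0.000) / (11.3) = -0.973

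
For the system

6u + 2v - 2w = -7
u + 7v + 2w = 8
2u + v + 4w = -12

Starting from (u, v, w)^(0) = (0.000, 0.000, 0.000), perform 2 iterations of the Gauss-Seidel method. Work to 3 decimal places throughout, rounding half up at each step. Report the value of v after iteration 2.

2.287

Iteration 1:
  u = (-7 - (2)·0.000 - (-2)·0.000) / (6) = -1.167
  v = (8 - (1)·-1.167 - (2)·0.000) / (7) = 1.310
  w = (-12 - (2)·-1.167 - (1)·1.310) / (4) = -2.744
Iteration 2:
  u = (-7 - (2)·1.310 - (-2)·-2.744) / (6) = -2.518
  v = (8 - (1)·-2.518 - (2)·-2.744) / (7) = 2.287
  w = (-12 - (2)·-2.518 - (1)·2.287) / (4) = -2.313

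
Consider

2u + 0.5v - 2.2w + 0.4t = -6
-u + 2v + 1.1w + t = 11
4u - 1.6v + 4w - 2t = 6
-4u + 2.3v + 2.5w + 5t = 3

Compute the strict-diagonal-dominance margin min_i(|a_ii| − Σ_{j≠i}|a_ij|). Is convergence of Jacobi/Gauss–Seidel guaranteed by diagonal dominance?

-3.8

row 1: |2| − (0.5+2.2+0.4) = -1.1
row 2: |2| − (1+1.1+1) = -1.1
row 3: |4| − (4+1.6+2) = -3.6
row 4: |5| − (4+2.3+2.5) = -3.8
minimum over rows = -3.8 → not strictly diagonally dominant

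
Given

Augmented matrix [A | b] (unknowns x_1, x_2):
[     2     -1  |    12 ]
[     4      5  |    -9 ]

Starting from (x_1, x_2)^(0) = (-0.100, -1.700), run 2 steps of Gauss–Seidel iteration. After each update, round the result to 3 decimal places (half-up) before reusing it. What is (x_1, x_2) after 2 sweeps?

Iteration 1:
  x_1 = (12 - (-1)·-1.700) / (2) = 5.150
  x_2 = (-9 - (4)·5.150) / (5) = -5.920
Iteration 2:
  x_1 = (12 - (-1)·-5.920) / (2) = 3.040
  x_2 = (-9 - (4)·3.040) / (5) = -4.232

(3.040, -4.232)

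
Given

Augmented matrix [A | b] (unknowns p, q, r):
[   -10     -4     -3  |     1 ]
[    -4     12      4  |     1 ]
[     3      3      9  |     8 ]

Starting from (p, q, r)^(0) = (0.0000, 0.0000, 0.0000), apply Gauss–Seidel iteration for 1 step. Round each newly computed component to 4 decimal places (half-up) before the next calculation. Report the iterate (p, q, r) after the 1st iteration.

(-0.1000, 0.0500, 0.9056)

Iteration 1:
  p = (1 - (-4)·0.0000 - (-3)·0.0000) / (-10) = -0.1000
  q = (1 - (-4)·-0.1000 - (4)·0.0000) / (12) = 0.0500
  r = (8 - (3)·-0.1000 - (3)·0.0500) / (9) = 0.9056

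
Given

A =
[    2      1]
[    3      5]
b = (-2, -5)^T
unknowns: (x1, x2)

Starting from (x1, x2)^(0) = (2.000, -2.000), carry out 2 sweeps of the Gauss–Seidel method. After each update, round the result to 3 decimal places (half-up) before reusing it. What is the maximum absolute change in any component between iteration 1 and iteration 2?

0.500

Iteration 1:
  x1 = (-2 - (1)·-2.000) / (2) = 0.000
  x2 = (-5 - (3)·0.000) / (5) = -1.000
Iteration 2:
  x1 = (-2 - (1)·-1.000) / (2) = -0.500
  x2 = (-5 - (3)·-0.500) / (5) = -0.700
Change: (-0.500, 0.300) → max |·| = 0.500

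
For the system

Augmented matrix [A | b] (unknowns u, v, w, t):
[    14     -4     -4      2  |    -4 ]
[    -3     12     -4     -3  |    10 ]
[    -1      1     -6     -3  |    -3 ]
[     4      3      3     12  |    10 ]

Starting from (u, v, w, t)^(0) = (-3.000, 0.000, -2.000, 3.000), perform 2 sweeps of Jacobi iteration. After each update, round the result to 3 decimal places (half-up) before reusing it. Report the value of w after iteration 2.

-0.424

Iteration 1:
  u = (-4 - (-4)·0.000 - (-4)·-2.000 - (2)·3.000) / (14) = -1.286
  v = (10 - (-3)·-3.000 - (-4)·-2.000 - (-3)·3.000) / (12) = 0.167
  w = (-3 - (-1)·-3.000 - (1)·0.000 - (-3)·3.000) / (-6) = -0.500
  t = (10 - (4)·-3.000 - (3)·0.000 - (3)·-2.000) / (12) = 2.333
Iteration 2:
  u = (-4 - (-4)·0.167 - (-4)·-0.500 - (2)·2.333) / (14) = -0.714
  v = (10 - (-3)·-1.286 - (-4)·-0.500 - (-3)·2.333) / (12) = 0.928
  w = (-3 - (-1)·-1.286 - (1)·0.167 - (-3)·2.333) / (-6) = -0.424
  t = (10 - (4)·-1.286 - (3)·0.167 - (3)·-0.500) / (12) = 1.345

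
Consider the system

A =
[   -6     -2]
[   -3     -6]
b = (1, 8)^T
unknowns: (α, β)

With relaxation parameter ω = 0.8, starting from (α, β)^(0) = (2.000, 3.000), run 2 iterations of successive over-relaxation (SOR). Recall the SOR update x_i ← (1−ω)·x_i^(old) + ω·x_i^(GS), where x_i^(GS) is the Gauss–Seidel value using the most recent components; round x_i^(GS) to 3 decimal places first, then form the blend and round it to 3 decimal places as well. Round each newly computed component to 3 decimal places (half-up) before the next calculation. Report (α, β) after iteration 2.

(-0.172, -1.048)

Iteration 1:
  α: GS value = (1 - (-2)·3.000) / (-6) = -1.167;  α ← (1−ω)·2.000 + ω·-1.167 = -0.534
  β: GS value = (8 - (-3)·-0.534) / (-6) = -1.066;  β ← (1−ω)·3.000 + ω·-1.066 = -0.253
Iteration 2:
  α: GS value = (1 - (-2)·-0.253) / (-6) = -0.082;  α ← (1−ω)·-0.534 + ω·-0.082 = -0.172
  β: GS value = (8 - (-3)·-0.172) / (-6) = -1.247;  β ← (1−ω)·-0.253 + ω·-1.247 = -1.048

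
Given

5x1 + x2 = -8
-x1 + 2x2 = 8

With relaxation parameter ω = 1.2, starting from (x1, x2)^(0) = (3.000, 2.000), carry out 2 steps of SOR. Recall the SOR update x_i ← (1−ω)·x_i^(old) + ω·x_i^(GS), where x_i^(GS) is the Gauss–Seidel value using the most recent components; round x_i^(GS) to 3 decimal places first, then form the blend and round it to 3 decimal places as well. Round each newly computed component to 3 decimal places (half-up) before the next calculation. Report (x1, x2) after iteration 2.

(-1.944, 3.114)

Iteration 1:
  x1: GS value = (-8 - (1)·2.000) / (5) = -2.000;  x1 ← (1−ω)·3.000 + ω·-2.000 = -3.000
  x2: GS value = (8 - (-1)·-3.000) / (2) = 2.500;  x2 ← (1−ω)·2.000 + ω·2.500 = 2.600
Iteration 2:
  x1: GS value = (-8 - (1)·2.600) / (5) = -2.120;  x1 ← (1−ω)·-3.000 + ω·-2.120 = -1.944
  x2: GS value = (8 - (-1)·-1.944) / (2) = 3.028;  x2 ← (1−ω)·2.600 + ω·3.028 = 3.114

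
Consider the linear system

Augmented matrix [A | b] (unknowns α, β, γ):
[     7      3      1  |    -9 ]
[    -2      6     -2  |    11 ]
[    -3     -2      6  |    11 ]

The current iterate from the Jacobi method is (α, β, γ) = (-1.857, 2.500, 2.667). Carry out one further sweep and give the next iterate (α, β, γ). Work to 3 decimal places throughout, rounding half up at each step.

(-2.738, 2.103, 1.738)

One sweep:
  α = (-9 - (3)·2.500 - (1)·2.667) / (7) = -2.738
  β = (11 - (-2)·-1.857 - (-2)·2.667) / (6) = 2.103
  γ = (11 - (-3)·-1.857 - (-2)·2.500) / (6) = 1.738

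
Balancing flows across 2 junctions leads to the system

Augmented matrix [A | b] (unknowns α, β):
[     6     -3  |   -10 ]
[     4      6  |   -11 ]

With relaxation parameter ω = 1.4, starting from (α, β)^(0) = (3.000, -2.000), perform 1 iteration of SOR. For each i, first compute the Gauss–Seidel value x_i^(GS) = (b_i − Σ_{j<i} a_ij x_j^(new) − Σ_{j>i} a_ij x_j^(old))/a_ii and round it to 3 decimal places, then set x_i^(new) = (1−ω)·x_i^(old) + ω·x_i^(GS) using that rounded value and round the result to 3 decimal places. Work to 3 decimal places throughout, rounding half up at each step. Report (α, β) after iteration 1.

Iteration 1:
  α: GS value = (-10 - (-3)·-2.000) / (6) = -2.667;  α ← (1−ω)·3.000 + ω·-2.667 = -4.934
  β: GS value = (-11 - (4)·-4.934) / (6) = 1.456;  β ← (1−ω)·-2.000 + ω·1.456 = 2.838

(-4.934, 2.838)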